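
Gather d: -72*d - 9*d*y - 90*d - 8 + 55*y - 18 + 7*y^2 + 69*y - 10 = d*(-9*y - 162) + 7*y^2 + 124*y - 36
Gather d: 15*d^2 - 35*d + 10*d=15*d^2 - 25*d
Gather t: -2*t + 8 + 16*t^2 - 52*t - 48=16*t^2 - 54*t - 40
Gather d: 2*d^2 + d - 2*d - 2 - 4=2*d^2 - d - 6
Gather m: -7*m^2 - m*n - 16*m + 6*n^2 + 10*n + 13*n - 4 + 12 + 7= -7*m^2 + m*(-n - 16) + 6*n^2 + 23*n + 15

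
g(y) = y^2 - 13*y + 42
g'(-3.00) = -19.00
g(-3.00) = 90.00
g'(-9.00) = -31.00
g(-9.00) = 240.00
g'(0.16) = -12.68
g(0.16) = 39.95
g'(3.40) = -6.20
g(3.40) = 9.36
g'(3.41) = -6.18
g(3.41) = 9.30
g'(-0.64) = -14.28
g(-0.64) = 50.73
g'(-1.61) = -16.22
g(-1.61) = 65.52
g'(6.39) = -0.22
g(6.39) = -0.24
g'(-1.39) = -15.78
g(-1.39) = 62.00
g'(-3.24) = -19.48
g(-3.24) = 94.62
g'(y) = 2*y - 13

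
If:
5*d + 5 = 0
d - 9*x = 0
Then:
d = -1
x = -1/9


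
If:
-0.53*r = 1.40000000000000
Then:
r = -2.64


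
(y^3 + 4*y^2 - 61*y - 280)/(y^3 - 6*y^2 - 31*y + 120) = (y + 7)/(y - 3)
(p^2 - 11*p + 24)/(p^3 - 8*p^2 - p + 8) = (p - 3)/(p^2 - 1)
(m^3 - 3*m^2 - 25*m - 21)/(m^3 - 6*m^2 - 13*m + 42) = (m + 1)/(m - 2)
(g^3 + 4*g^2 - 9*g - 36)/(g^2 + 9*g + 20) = (g^2 - 9)/(g + 5)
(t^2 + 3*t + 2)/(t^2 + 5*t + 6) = (t + 1)/(t + 3)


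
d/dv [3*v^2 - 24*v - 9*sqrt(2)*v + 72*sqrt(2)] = 6*v - 24 - 9*sqrt(2)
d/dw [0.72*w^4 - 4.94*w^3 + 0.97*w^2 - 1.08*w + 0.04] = 2.88*w^3 - 14.82*w^2 + 1.94*w - 1.08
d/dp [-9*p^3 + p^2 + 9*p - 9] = -27*p^2 + 2*p + 9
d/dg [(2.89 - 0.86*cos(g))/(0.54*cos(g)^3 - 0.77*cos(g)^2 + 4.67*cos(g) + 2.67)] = (-0.9288*cos(g)^3 + 5.344*cos(g)^2 - 4.4506*cos(g) + 15.7925)*sin(g)/(0.2916*cos(g)^6 - 0.8316*cos(g)^5 + 5.6365*cos(g)^4 - 4.3082*cos(g)^3 + 17.6971*cos(g)^2 + 24.9378*cos(g) + 7.1289)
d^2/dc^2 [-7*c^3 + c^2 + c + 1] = 2 - 42*c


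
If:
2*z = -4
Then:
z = -2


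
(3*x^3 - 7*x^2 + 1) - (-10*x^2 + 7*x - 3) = 3*x^3 + 3*x^2 - 7*x + 4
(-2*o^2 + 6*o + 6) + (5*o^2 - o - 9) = 3*o^2 + 5*o - 3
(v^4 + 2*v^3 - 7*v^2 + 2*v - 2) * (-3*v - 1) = -3*v^5 - 7*v^4 + 19*v^3 + v^2 + 4*v + 2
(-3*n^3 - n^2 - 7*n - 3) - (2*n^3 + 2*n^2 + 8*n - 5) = -5*n^3 - 3*n^2 - 15*n + 2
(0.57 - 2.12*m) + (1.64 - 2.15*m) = 2.21 - 4.27*m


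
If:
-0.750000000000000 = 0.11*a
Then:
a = -6.82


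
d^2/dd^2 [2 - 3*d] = 0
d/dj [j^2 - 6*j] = 2*j - 6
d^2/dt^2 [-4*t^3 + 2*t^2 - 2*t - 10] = 4 - 24*t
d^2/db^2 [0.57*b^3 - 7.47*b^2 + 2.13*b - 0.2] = 3.42*b - 14.94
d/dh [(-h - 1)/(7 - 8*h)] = -15/(8*h - 7)^2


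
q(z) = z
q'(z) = 1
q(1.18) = 1.18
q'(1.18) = 1.00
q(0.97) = 0.97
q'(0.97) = 1.00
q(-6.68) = -6.68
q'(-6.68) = 1.00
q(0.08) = 0.08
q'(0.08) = 1.00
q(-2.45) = -2.45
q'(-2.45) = 1.00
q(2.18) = 2.18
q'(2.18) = 1.00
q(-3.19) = -3.19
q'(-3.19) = 1.00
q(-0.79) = -0.79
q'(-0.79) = 1.00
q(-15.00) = -15.00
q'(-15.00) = 1.00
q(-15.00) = -15.00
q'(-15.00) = 1.00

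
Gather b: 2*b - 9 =2*b - 9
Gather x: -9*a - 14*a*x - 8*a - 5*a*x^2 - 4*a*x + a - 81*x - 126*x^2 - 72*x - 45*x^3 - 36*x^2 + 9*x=-16*a - 45*x^3 + x^2*(-5*a - 162) + x*(-18*a - 144)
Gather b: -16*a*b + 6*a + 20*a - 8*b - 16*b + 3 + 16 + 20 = 26*a + b*(-16*a - 24) + 39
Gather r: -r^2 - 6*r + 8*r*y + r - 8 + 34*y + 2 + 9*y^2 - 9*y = -r^2 + r*(8*y - 5) + 9*y^2 + 25*y - 6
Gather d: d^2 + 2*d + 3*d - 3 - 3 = d^2 + 5*d - 6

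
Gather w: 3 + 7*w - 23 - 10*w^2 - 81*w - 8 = -10*w^2 - 74*w - 28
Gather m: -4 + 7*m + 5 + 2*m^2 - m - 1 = 2*m^2 + 6*m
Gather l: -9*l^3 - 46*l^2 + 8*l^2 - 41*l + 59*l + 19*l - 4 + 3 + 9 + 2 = -9*l^3 - 38*l^2 + 37*l + 10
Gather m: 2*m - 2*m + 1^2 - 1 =0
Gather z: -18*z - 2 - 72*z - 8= -90*z - 10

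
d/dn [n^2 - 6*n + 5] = 2*n - 6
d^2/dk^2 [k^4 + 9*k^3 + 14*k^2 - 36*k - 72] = 12*k^2 + 54*k + 28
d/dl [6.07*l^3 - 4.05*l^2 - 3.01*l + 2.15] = 18.21*l^2 - 8.1*l - 3.01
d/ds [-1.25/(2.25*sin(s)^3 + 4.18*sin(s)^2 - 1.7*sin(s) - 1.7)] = (8.4375*sin(s)^2 + 10.45*sin(s) - 2.125)*cos(s)/(2.25*sin(s)^3 + 4.18*sin(s)^2 - 1.7*sin(s) - 1.7)^2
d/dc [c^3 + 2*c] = 3*c^2 + 2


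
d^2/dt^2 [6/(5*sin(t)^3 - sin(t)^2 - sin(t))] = 6*(-225*sin(t)^3 + 55*sin(t)^2 + 306*sin(t) - 83 - 25/sin(t) + 6/sin(t)^2 + 2/sin(t)^3)/(5*sin(t)^2 - sin(t) - 1)^3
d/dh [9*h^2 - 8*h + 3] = 18*h - 8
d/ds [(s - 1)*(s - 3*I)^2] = (s - 3*I)*(3*s - 2 - 3*I)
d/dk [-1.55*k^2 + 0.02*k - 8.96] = 0.02 - 3.1*k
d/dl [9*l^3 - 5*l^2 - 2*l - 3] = 27*l^2 - 10*l - 2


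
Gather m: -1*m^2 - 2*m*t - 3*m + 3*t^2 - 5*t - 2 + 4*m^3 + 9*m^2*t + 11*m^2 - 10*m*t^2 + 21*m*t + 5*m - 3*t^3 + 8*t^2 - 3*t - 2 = 4*m^3 + m^2*(9*t + 10) + m*(-10*t^2 + 19*t + 2) - 3*t^3 + 11*t^2 - 8*t - 4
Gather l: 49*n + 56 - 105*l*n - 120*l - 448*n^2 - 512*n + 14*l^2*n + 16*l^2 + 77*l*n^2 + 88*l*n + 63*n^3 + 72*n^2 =l^2*(14*n + 16) + l*(77*n^2 - 17*n - 120) + 63*n^3 - 376*n^2 - 463*n + 56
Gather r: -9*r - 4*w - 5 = -9*r - 4*w - 5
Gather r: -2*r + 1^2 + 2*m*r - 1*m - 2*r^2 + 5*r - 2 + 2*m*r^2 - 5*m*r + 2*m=m + r^2*(2*m - 2) + r*(3 - 3*m) - 1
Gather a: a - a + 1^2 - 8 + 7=0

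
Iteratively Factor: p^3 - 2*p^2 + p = (p - 1)*(p^2 - p) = p*(p - 1)*(p - 1)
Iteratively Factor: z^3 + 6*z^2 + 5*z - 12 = (z + 3)*(z^2 + 3*z - 4) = (z + 3)*(z + 4)*(z - 1)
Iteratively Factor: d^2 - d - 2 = (d - 2)*(d + 1)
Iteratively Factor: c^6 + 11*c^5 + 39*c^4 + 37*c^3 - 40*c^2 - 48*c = (c + 1)*(c^5 + 10*c^4 + 29*c^3 + 8*c^2 - 48*c) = (c - 1)*(c + 1)*(c^4 + 11*c^3 + 40*c^2 + 48*c) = c*(c - 1)*(c + 1)*(c^3 + 11*c^2 + 40*c + 48) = c*(c - 1)*(c + 1)*(c + 4)*(c^2 + 7*c + 12) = c*(c - 1)*(c + 1)*(c + 3)*(c + 4)*(c + 4)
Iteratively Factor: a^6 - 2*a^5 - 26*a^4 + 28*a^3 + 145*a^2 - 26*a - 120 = (a - 3)*(a^5 + a^4 - 23*a^3 - 41*a^2 + 22*a + 40) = (a - 3)*(a + 4)*(a^4 - 3*a^3 - 11*a^2 + 3*a + 10) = (a - 3)*(a + 1)*(a + 4)*(a^3 - 4*a^2 - 7*a + 10) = (a - 3)*(a + 1)*(a + 2)*(a + 4)*(a^2 - 6*a + 5) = (a - 3)*(a - 1)*(a + 1)*(a + 2)*(a + 4)*(a - 5)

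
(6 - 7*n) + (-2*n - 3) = 3 - 9*n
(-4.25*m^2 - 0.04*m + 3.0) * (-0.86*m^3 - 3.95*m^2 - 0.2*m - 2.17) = 3.655*m^5 + 16.8219*m^4 - 1.572*m^3 - 2.6195*m^2 - 0.5132*m - 6.51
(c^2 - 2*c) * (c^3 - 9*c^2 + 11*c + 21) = c^5 - 11*c^4 + 29*c^3 - c^2 - 42*c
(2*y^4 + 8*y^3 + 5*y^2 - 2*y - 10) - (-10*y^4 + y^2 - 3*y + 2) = 12*y^4 + 8*y^3 + 4*y^2 + y - 12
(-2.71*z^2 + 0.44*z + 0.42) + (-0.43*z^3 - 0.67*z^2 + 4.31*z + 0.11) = -0.43*z^3 - 3.38*z^2 + 4.75*z + 0.53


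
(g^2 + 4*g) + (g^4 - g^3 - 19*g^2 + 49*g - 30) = g^4 - g^3 - 18*g^2 + 53*g - 30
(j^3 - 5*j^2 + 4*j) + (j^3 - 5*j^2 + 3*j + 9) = 2*j^3 - 10*j^2 + 7*j + 9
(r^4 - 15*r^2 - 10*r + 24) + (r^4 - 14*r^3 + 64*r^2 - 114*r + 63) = 2*r^4 - 14*r^3 + 49*r^2 - 124*r + 87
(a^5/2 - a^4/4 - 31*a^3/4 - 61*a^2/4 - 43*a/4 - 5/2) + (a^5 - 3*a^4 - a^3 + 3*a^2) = 3*a^5/2 - 13*a^4/4 - 35*a^3/4 - 49*a^2/4 - 43*a/4 - 5/2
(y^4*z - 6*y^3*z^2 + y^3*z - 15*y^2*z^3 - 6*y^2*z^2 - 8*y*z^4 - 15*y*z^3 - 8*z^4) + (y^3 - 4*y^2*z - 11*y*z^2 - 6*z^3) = y^4*z - 6*y^3*z^2 + y^3*z + y^3 - 15*y^2*z^3 - 6*y^2*z^2 - 4*y^2*z - 8*y*z^4 - 15*y*z^3 - 11*y*z^2 - 8*z^4 - 6*z^3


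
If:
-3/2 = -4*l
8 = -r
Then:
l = 3/8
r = -8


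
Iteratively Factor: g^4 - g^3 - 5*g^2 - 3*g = (g - 3)*(g^3 + 2*g^2 + g) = (g - 3)*(g + 1)*(g^2 + g) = (g - 3)*(g + 1)^2*(g)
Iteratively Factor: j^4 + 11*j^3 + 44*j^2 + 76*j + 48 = (j + 2)*(j^3 + 9*j^2 + 26*j + 24) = (j + 2)*(j + 4)*(j^2 + 5*j + 6) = (j + 2)^2*(j + 4)*(j + 3)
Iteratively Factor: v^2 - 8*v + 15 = (v - 3)*(v - 5)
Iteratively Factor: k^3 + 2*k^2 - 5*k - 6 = (k - 2)*(k^2 + 4*k + 3) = (k - 2)*(k + 3)*(k + 1)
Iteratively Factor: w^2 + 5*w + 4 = (w + 1)*(w + 4)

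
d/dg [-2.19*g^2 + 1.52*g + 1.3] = 1.52 - 4.38*g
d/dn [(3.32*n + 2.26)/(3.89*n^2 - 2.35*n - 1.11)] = (-12.9148*n^2 - 17.5828*n + 1.6258)/(15.1321*n^4 - 18.283*n^3 - 3.1133*n^2 + 5.217*n + 1.2321)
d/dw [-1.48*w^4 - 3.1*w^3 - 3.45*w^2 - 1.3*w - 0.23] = -5.92*w^3 - 9.3*w^2 - 6.9*w - 1.3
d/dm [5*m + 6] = 5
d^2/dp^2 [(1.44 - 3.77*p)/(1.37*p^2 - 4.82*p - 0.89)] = ((2.74*p - 4.82)*(3.77*p - 1.44)*(5.48*p - 9.64) + (30.9894*p - 40.2884)*(-1.37*p^2 + 4.82*p + 0.89))/(-1.37*p^2 + 4.82*p + 0.89)^3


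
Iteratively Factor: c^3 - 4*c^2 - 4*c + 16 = (c - 4)*(c^2 - 4) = (c - 4)*(c + 2)*(c - 2)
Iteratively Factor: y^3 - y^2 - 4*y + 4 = (y + 2)*(y^2 - 3*y + 2) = (y - 1)*(y + 2)*(y - 2)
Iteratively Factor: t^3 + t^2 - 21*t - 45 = (t - 5)*(t^2 + 6*t + 9) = (t - 5)*(t + 3)*(t + 3)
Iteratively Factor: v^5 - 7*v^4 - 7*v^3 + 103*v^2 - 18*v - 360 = (v + 3)*(v^4 - 10*v^3 + 23*v^2 + 34*v - 120) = (v - 4)*(v + 3)*(v^3 - 6*v^2 - v + 30) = (v - 4)*(v + 2)*(v + 3)*(v^2 - 8*v + 15) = (v - 4)*(v - 3)*(v + 2)*(v + 3)*(v - 5)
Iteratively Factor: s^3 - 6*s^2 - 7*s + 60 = (s + 3)*(s^2 - 9*s + 20) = (s - 4)*(s + 3)*(s - 5)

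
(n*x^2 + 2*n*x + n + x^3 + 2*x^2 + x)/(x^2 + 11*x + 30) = (n*x^2 + 2*n*x + n + x^3 + 2*x^2 + x)/(x^2 + 11*x + 30)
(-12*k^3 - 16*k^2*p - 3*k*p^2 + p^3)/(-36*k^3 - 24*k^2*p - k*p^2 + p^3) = (k + p)/(3*k + p)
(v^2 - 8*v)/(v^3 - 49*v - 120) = v/(v^2 + 8*v + 15)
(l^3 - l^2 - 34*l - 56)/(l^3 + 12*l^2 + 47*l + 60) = (l^2 - 5*l - 14)/(l^2 + 8*l + 15)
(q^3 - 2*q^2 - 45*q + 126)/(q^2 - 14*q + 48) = (q^2 + 4*q - 21)/(q - 8)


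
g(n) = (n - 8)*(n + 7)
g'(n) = 2*n - 1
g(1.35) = -55.53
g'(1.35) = 1.70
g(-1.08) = -53.75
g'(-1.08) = -3.16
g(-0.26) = -55.67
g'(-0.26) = -1.52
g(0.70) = -56.21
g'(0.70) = 0.40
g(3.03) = -49.85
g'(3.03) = 5.06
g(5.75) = -28.69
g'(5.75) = 10.50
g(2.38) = -52.72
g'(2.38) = 3.76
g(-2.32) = -48.30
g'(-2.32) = -5.64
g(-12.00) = 100.00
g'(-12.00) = -25.00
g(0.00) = -56.00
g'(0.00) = -1.00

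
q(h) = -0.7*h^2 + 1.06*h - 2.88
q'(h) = 1.06 - 1.4*h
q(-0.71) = -3.99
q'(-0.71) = 2.05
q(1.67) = -3.06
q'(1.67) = -1.28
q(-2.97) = -12.20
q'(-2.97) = 5.22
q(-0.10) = -2.99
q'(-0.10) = 1.20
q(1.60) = -2.98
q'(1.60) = -1.18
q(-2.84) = -11.54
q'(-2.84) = 5.04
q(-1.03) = -4.71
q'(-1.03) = 2.50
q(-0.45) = -3.50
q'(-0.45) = 1.69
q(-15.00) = -176.28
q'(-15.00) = 22.06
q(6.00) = -21.72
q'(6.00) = -7.34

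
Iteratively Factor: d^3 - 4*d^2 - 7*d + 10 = (d + 2)*(d^2 - 6*d + 5) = (d - 1)*(d + 2)*(d - 5)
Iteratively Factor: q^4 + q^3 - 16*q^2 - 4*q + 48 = (q + 2)*(q^3 - q^2 - 14*q + 24) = (q - 2)*(q + 2)*(q^2 + q - 12) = (q - 2)*(q + 2)*(q + 4)*(q - 3)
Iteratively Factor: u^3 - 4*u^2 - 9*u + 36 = (u + 3)*(u^2 - 7*u + 12) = (u - 4)*(u + 3)*(u - 3)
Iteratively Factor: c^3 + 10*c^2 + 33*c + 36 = (c + 4)*(c^2 + 6*c + 9) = (c + 3)*(c + 4)*(c + 3)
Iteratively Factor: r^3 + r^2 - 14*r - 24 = (r + 2)*(r^2 - r - 12) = (r - 4)*(r + 2)*(r + 3)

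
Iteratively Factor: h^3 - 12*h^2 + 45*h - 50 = (h - 5)*(h^2 - 7*h + 10) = (h - 5)*(h - 2)*(h - 5)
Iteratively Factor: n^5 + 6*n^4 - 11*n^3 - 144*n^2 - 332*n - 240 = (n + 3)*(n^4 + 3*n^3 - 20*n^2 - 84*n - 80) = (n + 3)*(n + 4)*(n^3 - n^2 - 16*n - 20) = (n + 2)*(n + 3)*(n + 4)*(n^2 - 3*n - 10) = (n + 2)^2*(n + 3)*(n + 4)*(n - 5)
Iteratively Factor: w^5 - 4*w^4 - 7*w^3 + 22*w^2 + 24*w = (w - 4)*(w^4 - 7*w^2 - 6*w) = (w - 4)*(w + 1)*(w^3 - w^2 - 6*w) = (w - 4)*(w - 3)*(w + 1)*(w^2 + 2*w) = (w - 4)*(w - 3)*(w + 1)*(w + 2)*(w)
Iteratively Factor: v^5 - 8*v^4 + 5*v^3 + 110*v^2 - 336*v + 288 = (v - 3)*(v^4 - 5*v^3 - 10*v^2 + 80*v - 96) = (v - 3)*(v - 2)*(v^3 - 3*v^2 - 16*v + 48) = (v - 3)*(v - 2)*(v + 4)*(v^2 - 7*v + 12) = (v - 4)*(v - 3)*(v - 2)*(v + 4)*(v - 3)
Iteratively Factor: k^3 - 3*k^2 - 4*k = (k + 1)*(k^2 - 4*k) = k*(k + 1)*(k - 4)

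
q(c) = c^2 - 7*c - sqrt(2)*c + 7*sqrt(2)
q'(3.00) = -2.41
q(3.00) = -6.34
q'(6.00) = 3.59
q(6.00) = -4.59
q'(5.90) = 3.39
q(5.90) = -4.93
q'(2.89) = -2.63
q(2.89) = -6.07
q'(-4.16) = -16.73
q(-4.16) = 62.21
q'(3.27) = -1.87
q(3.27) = -6.92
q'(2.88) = -2.65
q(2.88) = -6.04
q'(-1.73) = -11.87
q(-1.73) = 27.45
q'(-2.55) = -13.51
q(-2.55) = 37.86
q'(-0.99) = -10.39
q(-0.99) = 19.21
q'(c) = 2*c - 7 - sqrt(2)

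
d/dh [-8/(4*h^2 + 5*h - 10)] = 8*(8*h + 5)/(4*h^2 + 5*h - 10)^2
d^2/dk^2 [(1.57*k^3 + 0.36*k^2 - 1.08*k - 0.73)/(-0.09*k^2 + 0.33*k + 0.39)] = (1.11022302462516e-16*k^4 - 0.456048*k^3 - 1.252692*k^2 - 1.33542*k - 0.177264)/(0.000729*k^6 - 0.008019*k^5 + 0.019926*k^4 + 0.033561*k^3 - 0.086346*k^2 - 0.150579*k - 0.059319)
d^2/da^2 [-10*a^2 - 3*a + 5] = -20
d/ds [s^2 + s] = 2*s + 1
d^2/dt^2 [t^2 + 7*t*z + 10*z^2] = 2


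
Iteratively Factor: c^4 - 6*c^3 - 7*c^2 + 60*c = (c)*(c^3 - 6*c^2 - 7*c + 60) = c*(c - 4)*(c^2 - 2*c - 15) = c*(c - 5)*(c - 4)*(c + 3)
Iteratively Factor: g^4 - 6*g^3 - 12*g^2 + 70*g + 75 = (g - 5)*(g^3 - g^2 - 17*g - 15) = (g - 5)*(g + 3)*(g^2 - 4*g - 5) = (g - 5)*(g + 1)*(g + 3)*(g - 5)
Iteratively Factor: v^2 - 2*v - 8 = (v + 2)*(v - 4)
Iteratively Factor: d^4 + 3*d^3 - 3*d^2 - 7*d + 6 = (d - 1)*(d^3 + 4*d^2 + d - 6) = (d - 1)^2*(d^2 + 5*d + 6) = (d - 1)^2*(d + 3)*(d + 2)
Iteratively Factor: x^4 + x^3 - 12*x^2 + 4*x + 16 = (x - 2)*(x^3 + 3*x^2 - 6*x - 8) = (x - 2)^2*(x^2 + 5*x + 4) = (x - 2)^2*(x + 1)*(x + 4)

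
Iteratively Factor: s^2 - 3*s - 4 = (s + 1)*(s - 4)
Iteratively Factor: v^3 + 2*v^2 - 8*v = (v + 4)*(v^2 - 2*v) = (v - 2)*(v + 4)*(v)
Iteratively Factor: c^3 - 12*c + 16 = (c + 4)*(c^2 - 4*c + 4) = (c - 2)*(c + 4)*(c - 2)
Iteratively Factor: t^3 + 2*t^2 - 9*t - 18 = (t + 3)*(t^2 - t - 6) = (t + 2)*(t + 3)*(t - 3)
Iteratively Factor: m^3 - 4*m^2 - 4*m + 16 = (m + 2)*(m^2 - 6*m + 8) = (m - 4)*(m + 2)*(m - 2)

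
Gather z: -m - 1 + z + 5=-m + z + 4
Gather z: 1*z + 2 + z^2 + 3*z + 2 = z^2 + 4*z + 4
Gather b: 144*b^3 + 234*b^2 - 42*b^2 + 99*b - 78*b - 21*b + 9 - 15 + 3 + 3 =144*b^3 + 192*b^2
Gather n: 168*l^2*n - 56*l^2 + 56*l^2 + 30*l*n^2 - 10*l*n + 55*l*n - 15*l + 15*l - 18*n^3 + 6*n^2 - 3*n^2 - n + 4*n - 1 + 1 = -18*n^3 + n^2*(30*l + 3) + n*(168*l^2 + 45*l + 3)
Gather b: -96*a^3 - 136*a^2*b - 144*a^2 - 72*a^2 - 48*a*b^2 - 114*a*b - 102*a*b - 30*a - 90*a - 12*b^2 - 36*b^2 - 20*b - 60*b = -96*a^3 - 216*a^2 - 120*a + b^2*(-48*a - 48) + b*(-136*a^2 - 216*a - 80)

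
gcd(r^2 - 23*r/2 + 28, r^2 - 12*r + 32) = r - 8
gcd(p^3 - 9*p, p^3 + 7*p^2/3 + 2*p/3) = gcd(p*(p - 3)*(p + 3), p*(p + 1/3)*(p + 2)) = p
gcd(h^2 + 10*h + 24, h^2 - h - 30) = 1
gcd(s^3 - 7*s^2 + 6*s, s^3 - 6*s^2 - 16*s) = s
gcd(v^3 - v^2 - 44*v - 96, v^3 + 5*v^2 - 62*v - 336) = v - 8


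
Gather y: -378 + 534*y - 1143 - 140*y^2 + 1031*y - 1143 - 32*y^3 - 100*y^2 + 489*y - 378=-32*y^3 - 240*y^2 + 2054*y - 3042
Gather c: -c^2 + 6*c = -c^2 + 6*c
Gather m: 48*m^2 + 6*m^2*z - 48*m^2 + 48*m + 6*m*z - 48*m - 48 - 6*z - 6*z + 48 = 6*m^2*z + 6*m*z - 12*z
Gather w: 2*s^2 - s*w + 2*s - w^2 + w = 2*s^2 + 2*s - w^2 + w*(1 - s)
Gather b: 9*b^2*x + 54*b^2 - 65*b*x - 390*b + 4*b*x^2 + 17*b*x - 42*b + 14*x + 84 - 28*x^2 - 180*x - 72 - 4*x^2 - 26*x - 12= b^2*(9*x + 54) + b*(4*x^2 - 48*x - 432) - 32*x^2 - 192*x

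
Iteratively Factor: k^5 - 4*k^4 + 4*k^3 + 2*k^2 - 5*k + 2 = (k - 1)*(k^4 - 3*k^3 + k^2 + 3*k - 2) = (k - 2)*(k - 1)*(k^3 - k^2 - k + 1) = (k - 2)*(k - 1)*(k + 1)*(k^2 - 2*k + 1) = (k - 2)*(k - 1)^2*(k + 1)*(k - 1)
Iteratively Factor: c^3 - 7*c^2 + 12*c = (c - 4)*(c^2 - 3*c) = c*(c - 4)*(c - 3)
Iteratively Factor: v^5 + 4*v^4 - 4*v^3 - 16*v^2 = (v)*(v^4 + 4*v^3 - 4*v^2 - 16*v) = v*(v - 2)*(v^3 + 6*v^2 + 8*v) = v^2*(v - 2)*(v^2 + 6*v + 8) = v^2*(v - 2)*(v + 2)*(v + 4)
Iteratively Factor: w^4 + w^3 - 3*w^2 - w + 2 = (w - 1)*(w^3 + 2*w^2 - w - 2) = (w - 1)*(w + 1)*(w^2 + w - 2) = (w - 1)^2*(w + 1)*(w + 2)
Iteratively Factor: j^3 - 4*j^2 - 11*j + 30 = (j - 2)*(j^2 - 2*j - 15) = (j - 5)*(j - 2)*(j + 3)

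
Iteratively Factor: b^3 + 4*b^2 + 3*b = (b)*(b^2 + 4*b + 3) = b*(b + 3)*(b + 1)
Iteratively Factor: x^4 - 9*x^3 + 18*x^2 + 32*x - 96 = (x - 4)*(x^3 - 5*x^2 - 2*x + 24) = (x - 4)*(x - 3)*(x^2 - 2*x - 8) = (x - 4)*(x - 3)*(x + 2)*(x - 4)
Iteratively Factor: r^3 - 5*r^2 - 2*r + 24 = (r - 3)*(r^2 - 2*r - 8) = (r - 3)*(r + 2)*(r - 4)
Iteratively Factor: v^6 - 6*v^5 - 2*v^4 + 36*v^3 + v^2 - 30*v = (v)*(v^5 - 6*v^4 - 2*v^3 + 36*v^2 + v - 30) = v*(v + 1)*(v^4 - 7*v^3 + 5*v^2 + 31*v - 30) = v*(v - 1)*(v + 1)*(v^3 - 6*v^2 - v + 30) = v*(v - 1)*(v + 1)*(v + 2)*(v^2 - 8*v + 15) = v*(v - 5)*(v - 1)*(v + 1)*(v + 2)*(v - 3)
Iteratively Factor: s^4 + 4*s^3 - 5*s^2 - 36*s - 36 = (s - 3)*(s^3 + 7*s^2 + 16*s + 12) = (s - 3)*(s + 3)*(s^2 + 4*s + 4) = (s - 3)*(s + 2)*(s + 3)*(s + 2)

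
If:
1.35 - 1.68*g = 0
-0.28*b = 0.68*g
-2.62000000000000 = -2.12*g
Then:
No Solution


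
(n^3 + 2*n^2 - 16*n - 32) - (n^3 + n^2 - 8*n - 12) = n^2 - 8*n - 20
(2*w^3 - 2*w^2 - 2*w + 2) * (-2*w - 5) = -4*w^4 - 6*w^3 + 14*w^2 + 6*w - 10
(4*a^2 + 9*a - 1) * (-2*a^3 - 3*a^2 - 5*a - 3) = -8*a^5 - 30*a^4 - 45*a^3 - 54*a^2 - 22*a + 3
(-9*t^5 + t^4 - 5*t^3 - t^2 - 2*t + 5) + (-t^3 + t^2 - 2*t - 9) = -9*t^5 + t^4 - 6*t^3 - 4*t - 4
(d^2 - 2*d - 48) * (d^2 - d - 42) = d^4 - 3*d^3 - 88*d^2 + 132*d + 2016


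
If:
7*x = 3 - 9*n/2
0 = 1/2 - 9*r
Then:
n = 2/3 - 14*x/9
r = 1/18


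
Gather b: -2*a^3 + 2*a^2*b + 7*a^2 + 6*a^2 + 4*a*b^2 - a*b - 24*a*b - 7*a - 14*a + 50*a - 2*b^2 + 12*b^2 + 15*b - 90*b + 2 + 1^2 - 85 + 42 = -2*a^3 + 13*a^2 + 29*a + b^2*(4*a + 10) + b*(2*a^2 - 25*a - 75) - 40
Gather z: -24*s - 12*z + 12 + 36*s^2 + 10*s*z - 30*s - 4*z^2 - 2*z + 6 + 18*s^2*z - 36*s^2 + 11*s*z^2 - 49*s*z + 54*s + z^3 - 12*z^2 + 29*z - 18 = z^3 + z^2*(11*s - 16) + z*(18*s^2 - 39*s + 15)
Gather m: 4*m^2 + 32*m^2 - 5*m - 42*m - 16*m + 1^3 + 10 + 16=36*m^2 - 63*m + 27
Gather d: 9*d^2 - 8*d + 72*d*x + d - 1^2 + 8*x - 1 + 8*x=9*d^2 + d*(72*x - 7) + 16*x - 2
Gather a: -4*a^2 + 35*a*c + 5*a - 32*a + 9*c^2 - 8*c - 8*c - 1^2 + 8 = -4*a^2 + a*(35*c - 27) + 9*c^2 - 16*c + 7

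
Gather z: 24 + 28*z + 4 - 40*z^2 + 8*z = -40*z^2 + 36*z + 28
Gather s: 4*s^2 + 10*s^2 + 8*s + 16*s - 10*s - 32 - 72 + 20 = 14*s^2 + 14*s - 84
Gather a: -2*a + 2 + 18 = 20 - 2*a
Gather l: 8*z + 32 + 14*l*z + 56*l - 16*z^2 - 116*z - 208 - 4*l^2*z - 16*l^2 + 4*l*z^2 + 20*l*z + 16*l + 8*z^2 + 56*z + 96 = l^2*(-4*z - 16) + l*(4*z^2 + 34*z + 72) - 8*z^2 - 52*z - 80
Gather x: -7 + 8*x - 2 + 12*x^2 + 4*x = 12*x^2 + 12*x - 9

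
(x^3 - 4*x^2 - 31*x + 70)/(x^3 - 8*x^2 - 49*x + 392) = (x^2 + 3*x - 10)/(x^2 - x - 56)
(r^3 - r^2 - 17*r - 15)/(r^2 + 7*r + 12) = (r^2 - 4*r - 5)/(r + 4)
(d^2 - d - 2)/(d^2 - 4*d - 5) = (d - 2)/(d - 5)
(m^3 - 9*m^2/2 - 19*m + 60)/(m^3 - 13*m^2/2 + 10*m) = (m^2 - 2*m - 24)/(m*(m - 4))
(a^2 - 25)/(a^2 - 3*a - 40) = (a - 5)/(a - 8)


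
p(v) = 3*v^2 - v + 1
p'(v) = 6*v - 1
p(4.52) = 57.77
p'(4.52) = 26.12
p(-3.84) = 49.08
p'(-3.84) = -24.04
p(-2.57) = 23.38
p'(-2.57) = -16.42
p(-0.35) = 1.72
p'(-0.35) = -3.10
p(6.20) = 110.12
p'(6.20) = 36.20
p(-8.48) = 225.21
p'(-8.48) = -51.88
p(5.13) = 74.82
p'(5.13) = 29.78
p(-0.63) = 2.82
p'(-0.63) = -4.78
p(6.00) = 103.00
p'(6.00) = 35.00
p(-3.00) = 31.00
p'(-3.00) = -19.00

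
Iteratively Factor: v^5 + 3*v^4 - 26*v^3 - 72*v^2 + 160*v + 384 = (v + 4)*(v^4 - v^3 - 22*v^2 + 16*v + 96) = (v + 2)*(v + 4)*(v^3 - 3*v^2 - 16*v + 48) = (v + 2)*(v + 4)^2*(v^2 - 7*v + 12) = (v - 4)*(v + 2)*(v + 4)^2*(v - 3)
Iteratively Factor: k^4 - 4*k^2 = (k - 2)*(k^3 + 2*k^2) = (k - 2)*(k + 2)*(k^2) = k*(k - 2)*(k + 2)*(k)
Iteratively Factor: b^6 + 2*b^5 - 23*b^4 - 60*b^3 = (b)*(b^5 + 2*b^4 - 23*b^3 - 60*b^2) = b^2*(b^4 + 2*b^3 - 23*b^2 - 60*b) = b^2*(b - 5)*(b^3 + 7*b^2 + 12*b) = b^3*(b - 5)*(b^2 + 7*b + 12) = b^3*(b - 5)*(b + 4)*(b + 3)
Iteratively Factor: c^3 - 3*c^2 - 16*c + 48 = (c - 3)*(c^2 - 16) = (c - 4)*(c - 3)*(c + 4)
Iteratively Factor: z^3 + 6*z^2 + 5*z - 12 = (z + 4)*(z^2 + 2*z - 3) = (z + 3)*(z + 4)*(z - 1)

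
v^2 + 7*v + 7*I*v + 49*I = (v + 7)*(v + 7*I)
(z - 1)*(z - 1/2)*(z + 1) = z^3 - z^2/2 - z + 1/2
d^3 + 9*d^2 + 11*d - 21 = (d - 1)*(d + 3)*(d + 7)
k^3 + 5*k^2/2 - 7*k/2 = k*(k - 1)*(k + 7/2)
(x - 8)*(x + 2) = x^2 - 6*x - 16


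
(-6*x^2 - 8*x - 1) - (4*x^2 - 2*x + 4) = -10*x^2 - 6*x - 5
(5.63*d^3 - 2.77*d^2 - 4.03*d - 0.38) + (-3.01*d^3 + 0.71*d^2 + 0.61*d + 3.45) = 2.62*d^3 - 2.06*d^2 - 3.42*d + 3.07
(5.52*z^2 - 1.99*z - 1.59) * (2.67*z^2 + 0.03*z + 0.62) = 14.7384*z^4 - 5.1477*z^3 - 0.8826*z^2 - 1.2815*z - 0.9858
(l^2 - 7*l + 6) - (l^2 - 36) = 42 - 7*l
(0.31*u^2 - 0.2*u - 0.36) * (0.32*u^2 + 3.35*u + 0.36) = 0.0992*u^4 + 0.9745*u^3 - 0.6736*u^2 - 1.278*u - 0.1296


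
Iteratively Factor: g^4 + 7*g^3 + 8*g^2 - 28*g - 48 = (g + 3)*(g^3 + 4*g^2 - 4*g - 16) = (g + 3)*(g + 4)*(g^2 - 4) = (g + 2)*(g + 3)*(g + 4)*(g - 2)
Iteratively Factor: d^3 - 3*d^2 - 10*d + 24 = (d - 2)*(d^2 - d - 12) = (d - 4)*(d - 2)*(d + 3)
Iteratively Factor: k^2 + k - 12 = (k - 3)*(k + 4)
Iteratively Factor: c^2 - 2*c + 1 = (c - 1)*(c - 1)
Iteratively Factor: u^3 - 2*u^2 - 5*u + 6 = (u - 1)*(u^2 - u - 6) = (u - 3)*(u - 1)*(u + 2)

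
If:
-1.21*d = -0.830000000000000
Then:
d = 0.69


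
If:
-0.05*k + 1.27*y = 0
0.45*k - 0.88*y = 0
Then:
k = 0.00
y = 0.00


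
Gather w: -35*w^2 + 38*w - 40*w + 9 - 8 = -35*w^2 - 2*w + 1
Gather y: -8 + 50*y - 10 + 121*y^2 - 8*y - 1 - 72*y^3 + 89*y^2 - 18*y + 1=-72*y^3 + 210*y^2 + 24*y - 18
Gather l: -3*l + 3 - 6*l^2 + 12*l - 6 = -6*l^2 + 9*l - 3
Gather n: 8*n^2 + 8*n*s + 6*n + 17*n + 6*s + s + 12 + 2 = 8*n^2 + n*(8*s + 23) + 7*s + 14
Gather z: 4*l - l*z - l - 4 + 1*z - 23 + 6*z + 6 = 3*l + z*(7 - l) - 21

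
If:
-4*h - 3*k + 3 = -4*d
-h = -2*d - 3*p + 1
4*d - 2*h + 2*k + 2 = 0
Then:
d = 13/4 - 21*p/4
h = 11/2 - 15*p/2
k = 3*p - 2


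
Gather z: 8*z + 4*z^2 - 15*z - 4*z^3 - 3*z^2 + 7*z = -4*z^3 + z^2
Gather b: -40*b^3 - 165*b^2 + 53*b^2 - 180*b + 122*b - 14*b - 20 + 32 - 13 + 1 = -40*b^3 - 112*b^2 - 72*b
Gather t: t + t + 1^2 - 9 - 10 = 2*t - 18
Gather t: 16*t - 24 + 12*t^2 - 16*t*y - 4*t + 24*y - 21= 12*t^2 + t*(12 - 16*y) + 24*y - 45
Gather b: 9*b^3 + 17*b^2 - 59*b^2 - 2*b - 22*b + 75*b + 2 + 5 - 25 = 9*b^3 - 42*b^2 + 51*b - 18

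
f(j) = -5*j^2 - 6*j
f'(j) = -10*j - 6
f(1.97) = -31.22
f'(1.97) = -25.70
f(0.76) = -7.45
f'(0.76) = -13.60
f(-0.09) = 0.50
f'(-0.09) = -5.10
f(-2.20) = -11.00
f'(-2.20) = 16.00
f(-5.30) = -108.65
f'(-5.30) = 47.00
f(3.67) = -89.36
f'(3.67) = -42.70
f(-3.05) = -28.21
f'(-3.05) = 24.50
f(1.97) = -31.22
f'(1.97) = -25.70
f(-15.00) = -1035.00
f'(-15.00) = 144.00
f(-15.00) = -1035.00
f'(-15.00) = 144.00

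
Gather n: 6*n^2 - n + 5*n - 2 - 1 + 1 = 6*n^2 + 4*n - 2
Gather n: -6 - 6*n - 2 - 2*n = -8*n - 8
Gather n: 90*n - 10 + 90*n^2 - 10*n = 90*n^2 + 80*n - 10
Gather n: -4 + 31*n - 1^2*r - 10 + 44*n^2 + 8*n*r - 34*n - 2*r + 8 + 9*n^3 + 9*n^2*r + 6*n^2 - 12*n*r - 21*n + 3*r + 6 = 9*n^3 + n^2*(9*r + 50) + n*(-4*r - 24)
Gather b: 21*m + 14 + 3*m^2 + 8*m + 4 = 3*m^2 + 29*m + 18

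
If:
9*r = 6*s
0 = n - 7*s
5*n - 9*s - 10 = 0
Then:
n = 35/13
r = 10/39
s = 5/13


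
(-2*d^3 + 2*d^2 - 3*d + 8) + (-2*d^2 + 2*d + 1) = -2*d^3 - d + 9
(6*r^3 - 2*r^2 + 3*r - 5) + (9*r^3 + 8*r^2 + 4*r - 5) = 15*r^3 + 6*r^2 + 7*r - 10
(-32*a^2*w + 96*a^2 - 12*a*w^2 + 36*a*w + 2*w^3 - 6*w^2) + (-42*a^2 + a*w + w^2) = -32*a^2*w + 54*a^2 - 12*a*w^2 + 37*a*w + 2*w^3 - 5*w^2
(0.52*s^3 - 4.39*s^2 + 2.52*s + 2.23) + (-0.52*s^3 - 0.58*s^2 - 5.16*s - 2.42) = -4.97*s^2 - 2.64*s - 0.19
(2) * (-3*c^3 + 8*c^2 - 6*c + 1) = -6*c^3 + 16*c^2 - 12*c + 2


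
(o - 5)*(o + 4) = o^2 - o - 20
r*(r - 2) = r^2 - 2*r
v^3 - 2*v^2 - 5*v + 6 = (v - 3)*(v - 1)*(v + 2)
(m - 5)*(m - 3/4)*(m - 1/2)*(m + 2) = m^4 - 17*m^3/4 - 47*m^2/8 + 91*m/8 - 15/4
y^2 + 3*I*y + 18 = (y - 3*I)*(y + 6*I)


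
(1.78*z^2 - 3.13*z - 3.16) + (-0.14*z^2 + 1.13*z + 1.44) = 1.64*z^2 - 2.0*z - 1.72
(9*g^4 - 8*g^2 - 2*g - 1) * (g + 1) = 9*g^5 + 9*g^4 - 8*g^3 - 10*g^2 - 3*g - 1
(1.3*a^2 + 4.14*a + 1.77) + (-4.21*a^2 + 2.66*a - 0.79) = -2.91*a^2 + 6.8*a + 0.98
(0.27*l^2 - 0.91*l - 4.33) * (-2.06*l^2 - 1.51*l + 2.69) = -0.5562*l^4 + 1.4669*l^3 + 11.0202*l^2 + 4.0904*l - 11.6477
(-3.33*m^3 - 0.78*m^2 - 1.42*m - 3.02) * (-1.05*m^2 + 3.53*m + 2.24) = 3.4965*m^5 - 10.9359*m^4 - 8.7216*m^3 - 3.5888*m^2 - 13.8414*m - 6.7648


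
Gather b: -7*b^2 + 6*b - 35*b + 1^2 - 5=-7*b^2 - 29*b - 4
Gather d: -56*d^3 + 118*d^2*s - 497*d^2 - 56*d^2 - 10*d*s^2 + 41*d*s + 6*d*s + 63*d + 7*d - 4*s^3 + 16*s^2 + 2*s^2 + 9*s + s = -56*d^3 + d^2*(118*s - 553) + d*(-10*s^2 + 47*s + 70) - 4*s^3 + 18*s^2 + 10*s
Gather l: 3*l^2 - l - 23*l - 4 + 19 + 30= 3*l^2 - 24*l + 45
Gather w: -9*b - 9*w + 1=-9*b - 9*w + 1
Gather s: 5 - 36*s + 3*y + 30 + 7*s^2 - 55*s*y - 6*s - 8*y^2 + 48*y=7*s^2 + s*(-55*y - 42) - 8*y^2 + 51*y + 35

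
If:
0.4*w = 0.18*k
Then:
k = 2.22222222222222*w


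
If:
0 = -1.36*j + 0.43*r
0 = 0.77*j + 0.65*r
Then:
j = 0.00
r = 0.00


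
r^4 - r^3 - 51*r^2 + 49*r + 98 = (r - 7)*(r - 2)*(r + 1)*(r + 7)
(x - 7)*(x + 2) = x^2 - 5*x - 14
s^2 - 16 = (s - 4)*(s + 4)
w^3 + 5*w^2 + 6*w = w*(w + 2)*(w + 3)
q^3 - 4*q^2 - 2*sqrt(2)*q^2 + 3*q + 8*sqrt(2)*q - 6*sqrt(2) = (q - 3)*(q - 1)*(q - 2*sqrt(2))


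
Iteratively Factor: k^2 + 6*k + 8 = (k + 2)*(k + 4)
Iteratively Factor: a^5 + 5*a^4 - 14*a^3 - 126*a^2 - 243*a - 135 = (a + 3)*(a^4 + 2*a^3 - 20*a^2 - 66*a - 45) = (a - 5)*(a + 3)*(a^3 + 7*a^2 + 15*a + 9) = (a - 5)*(a + 1)*(a + 3)*(a^2 + 6*a + 9) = (a - 5)*(a + 1)*(a + 3)^2*(a + 3)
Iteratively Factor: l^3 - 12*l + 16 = (l + 4)*(l^2 - 4*l + 4) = (l - 2)*(l + 4)*(l - 2)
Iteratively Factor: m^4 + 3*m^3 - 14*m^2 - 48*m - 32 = (m - 4)*(m^3 + 7*m^2 + 14*m + 8) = (m - 4)*(m + 2)*(m^2 + 5*m + 4) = (m - 4)*(m + 2)*(m + 4)*(m + 1)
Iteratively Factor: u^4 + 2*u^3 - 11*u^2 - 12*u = (u + 4)*(u^3 - 2*u^2 - 3*u) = (u - 3)*(u + 4)*(u^2 + u) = (u - 3)*(u + 1)*(u + 4)*(u)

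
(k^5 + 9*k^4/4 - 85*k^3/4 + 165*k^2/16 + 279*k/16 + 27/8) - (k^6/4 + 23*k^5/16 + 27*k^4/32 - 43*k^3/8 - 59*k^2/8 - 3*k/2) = -k^6/4 - 7*k^5/16 + 45*k^4/32 - 127*k^3/8 + 283*k^2/16 + 303*k/16 + 27/8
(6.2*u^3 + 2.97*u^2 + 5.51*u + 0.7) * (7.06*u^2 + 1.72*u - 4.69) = 43.772*u^5 + 31.6322*u^4 + 14.931*u^3 + 0.489899999999998*u^2 - 24.6379*u - 3.283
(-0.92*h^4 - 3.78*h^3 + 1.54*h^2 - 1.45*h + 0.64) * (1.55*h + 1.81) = -1.426*h^5 - 7.5242*h^4 - 4.4548*h^3 + 0.5399*h^2 - 1.6325*h + 1.1584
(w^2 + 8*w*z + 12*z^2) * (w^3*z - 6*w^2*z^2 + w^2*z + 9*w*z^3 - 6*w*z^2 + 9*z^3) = w^5*z + 2*w^4*z^2 + w^4*z - 27*w^3*z^3 + 2*w^3*z^2 - 27*w^2*z^3 + 108*w*z^5 + 108*z^5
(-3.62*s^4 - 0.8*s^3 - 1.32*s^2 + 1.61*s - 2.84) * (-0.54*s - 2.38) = 1.9548*s^5 + 9.0476*s^4 + 2.6168*s^3 + 2.2722*s^2 - 2.2982*s + 6.7592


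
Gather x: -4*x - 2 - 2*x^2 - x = -2*x^2 - 5*x - 2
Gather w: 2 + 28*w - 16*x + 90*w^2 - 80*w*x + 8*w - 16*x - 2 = 90*w^2 + w*(36 - 80*x) - 32*x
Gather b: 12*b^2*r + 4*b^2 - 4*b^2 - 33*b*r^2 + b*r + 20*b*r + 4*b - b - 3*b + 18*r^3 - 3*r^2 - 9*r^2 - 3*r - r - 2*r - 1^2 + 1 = 12*b^2*r + b*(-33*r^2 + 21*r) + 18*r^3 - 12*r^2 - 6*r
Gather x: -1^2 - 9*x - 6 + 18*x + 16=9*x + 9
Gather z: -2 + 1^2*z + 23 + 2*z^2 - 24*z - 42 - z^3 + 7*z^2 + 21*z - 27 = -z^3 + 9*z^2 - 2*z - 48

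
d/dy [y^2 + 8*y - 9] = 2*y + 8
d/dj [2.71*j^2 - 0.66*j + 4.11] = 5.42*j - 0.66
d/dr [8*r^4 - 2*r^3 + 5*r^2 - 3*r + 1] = 32*r^3 - 6*r^2 + 10*r - 3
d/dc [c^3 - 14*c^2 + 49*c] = 3*c^2 - 28*c + 49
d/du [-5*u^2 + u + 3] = 1 - 10*u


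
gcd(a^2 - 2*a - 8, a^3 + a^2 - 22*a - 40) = a + 2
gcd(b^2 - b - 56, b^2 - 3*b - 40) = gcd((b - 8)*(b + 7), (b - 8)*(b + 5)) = b - 8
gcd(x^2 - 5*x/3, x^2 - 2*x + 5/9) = x - 5/3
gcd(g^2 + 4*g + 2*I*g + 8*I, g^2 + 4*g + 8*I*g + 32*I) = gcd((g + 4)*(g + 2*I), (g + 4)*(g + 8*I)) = g + 4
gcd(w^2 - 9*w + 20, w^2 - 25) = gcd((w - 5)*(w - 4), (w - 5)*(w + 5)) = w - 5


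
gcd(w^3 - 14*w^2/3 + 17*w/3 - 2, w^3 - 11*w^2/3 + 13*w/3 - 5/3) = w - 1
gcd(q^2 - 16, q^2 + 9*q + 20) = q + 4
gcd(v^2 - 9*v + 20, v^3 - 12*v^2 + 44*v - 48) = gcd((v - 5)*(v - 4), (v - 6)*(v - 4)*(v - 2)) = v - 4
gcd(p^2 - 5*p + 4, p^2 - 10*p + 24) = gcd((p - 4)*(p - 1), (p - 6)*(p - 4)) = p - 4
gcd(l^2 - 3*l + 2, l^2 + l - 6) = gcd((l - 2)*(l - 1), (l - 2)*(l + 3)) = l - 2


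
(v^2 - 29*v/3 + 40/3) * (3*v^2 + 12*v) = 3*v^4 - 17*v^3 - 76*v^2 + 160*v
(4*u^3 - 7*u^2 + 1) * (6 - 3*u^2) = -12*u^5 + 21*u^4 + 24*u^3 - 45*u^2 + 6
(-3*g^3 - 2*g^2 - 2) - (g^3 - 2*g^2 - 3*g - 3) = -4*g^3 + 3*g + 1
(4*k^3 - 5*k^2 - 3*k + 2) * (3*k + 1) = 12*k^4 - 11*k^3 - 14*k^2 + 3*k + 2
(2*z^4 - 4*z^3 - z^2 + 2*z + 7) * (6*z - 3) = 12*z^5 - 30*z^4 + 6*z^3 + 15*z^2 + 36*z - 21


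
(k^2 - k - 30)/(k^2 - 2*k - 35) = (k - 6)/(k - 7)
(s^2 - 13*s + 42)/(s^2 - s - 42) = (s - 6)/(s + 6)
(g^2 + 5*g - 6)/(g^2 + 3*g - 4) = (g + 6)/(g + 4)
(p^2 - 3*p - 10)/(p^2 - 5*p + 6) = (p^2 - 3*p - 10)/(p^2 - 5*p + 6)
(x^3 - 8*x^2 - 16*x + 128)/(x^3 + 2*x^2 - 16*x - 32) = (x - 8)/(x + 2)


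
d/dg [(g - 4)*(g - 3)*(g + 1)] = 3*g^2 - 12*g + 5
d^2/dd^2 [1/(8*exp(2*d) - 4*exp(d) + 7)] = 4*((1 - 8*exp(d))*(8*exp(2*d) - 4*exp(d) + 7) + 8*(4*exp(d) - 1)^2*exp(d))*exp(d)/(8*exp(2*d) - 4*exp(d) + 7)^3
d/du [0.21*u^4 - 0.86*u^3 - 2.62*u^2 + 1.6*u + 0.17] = 0.84*u^3 - 2.58*u^2 - 5.24*u + 1.6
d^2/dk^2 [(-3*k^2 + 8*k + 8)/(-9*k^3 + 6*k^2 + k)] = 2*(243*k^6 - 1944*k^5 - 2511*k^4 + 3078*k^3 - 648*k^2 - 144*k - 8)/(k^3*(729*k^6 - 1458*k^5 + 729*k^4 + 108*k^3 - 81*k^2 - 18*k - 1))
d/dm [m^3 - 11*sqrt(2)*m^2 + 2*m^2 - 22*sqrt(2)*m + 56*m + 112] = 3*m^2 - 22*sqrt(2)*m + 4*m - 22*sqrt(2) + 56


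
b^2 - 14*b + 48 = (b - 8)*(b - 6)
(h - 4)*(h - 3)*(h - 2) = h^3 - 9*h^2 + 26*h - 24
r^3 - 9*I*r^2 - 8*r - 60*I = (r - 6*I)*(r - 5*I)*(r + 2*I)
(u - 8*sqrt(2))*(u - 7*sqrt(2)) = u^2 - 15*sqrt(2)*u + 112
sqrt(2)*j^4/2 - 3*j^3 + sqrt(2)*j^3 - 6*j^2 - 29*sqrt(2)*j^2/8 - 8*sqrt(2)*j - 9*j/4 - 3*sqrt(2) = (j + 1/2)*(j + 3/2)*(j - 4*sqrt(2))*(sqrt(2)*j/2 + 1)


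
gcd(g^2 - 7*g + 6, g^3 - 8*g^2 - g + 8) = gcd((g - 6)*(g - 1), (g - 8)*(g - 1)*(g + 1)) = g - 1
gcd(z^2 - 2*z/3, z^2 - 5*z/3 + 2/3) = z - 2/3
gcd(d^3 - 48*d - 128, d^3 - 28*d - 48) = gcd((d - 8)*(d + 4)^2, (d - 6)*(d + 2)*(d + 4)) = d + 4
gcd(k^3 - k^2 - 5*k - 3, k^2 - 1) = k + 1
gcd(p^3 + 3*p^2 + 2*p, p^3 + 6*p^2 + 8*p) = p^2 + 2*p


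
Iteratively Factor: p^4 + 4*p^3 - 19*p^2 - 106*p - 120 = (p + 4)*(p^3 - 19*p - 30) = (p - 5)*(p + 4)*(p^2 + 5*p + 6) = (p - 5)*(p + 3)*(p + 4)*(p + 2)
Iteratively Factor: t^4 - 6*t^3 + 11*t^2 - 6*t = (t - 3)*(t^3 - 3*t^2 + 2*t) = (t - 3)*(t - 2)*(t^2 - t) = (t - 3)*(t - 2)*(t - 1)*(t)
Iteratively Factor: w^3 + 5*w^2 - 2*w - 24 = (w - 2)*(w^2 + 7*w + 12) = (w - 2)*(w + 3)*(w + 4)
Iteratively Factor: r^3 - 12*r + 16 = (r - 2)*(r^2 + 2*r - 8) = (r - 2)*(r + 4)*(r - 2)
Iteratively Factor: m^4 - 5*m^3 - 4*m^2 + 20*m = (m + 2)*(m^3 - 7*m^2 + 10*m) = (m - 2)*(m + 2)*(m^2 - 5*m) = (m - 5)*(m - 2)*(m + 2)*(m)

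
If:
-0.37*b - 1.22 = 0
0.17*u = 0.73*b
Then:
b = -3.30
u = -14.16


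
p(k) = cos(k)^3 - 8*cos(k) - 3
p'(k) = -3*sin(k)*cos(k)^2 + 8*sin(k)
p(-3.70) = 3.17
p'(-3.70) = 3.10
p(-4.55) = -1.71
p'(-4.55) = 7.82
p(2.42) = 2.58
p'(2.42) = 4.17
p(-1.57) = -3.01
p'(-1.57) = -8.00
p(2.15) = 1.21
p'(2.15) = 5.94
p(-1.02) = -7.04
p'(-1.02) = -6.12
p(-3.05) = 3.98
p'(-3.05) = -0.46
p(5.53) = -8.45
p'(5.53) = -4.38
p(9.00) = 3.53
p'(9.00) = 2.27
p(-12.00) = -9.15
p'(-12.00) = 3.15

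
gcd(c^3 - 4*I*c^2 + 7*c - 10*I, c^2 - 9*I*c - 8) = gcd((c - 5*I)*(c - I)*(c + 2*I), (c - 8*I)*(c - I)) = c - I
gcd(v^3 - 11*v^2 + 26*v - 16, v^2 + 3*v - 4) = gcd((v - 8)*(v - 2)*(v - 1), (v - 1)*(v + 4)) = v - 1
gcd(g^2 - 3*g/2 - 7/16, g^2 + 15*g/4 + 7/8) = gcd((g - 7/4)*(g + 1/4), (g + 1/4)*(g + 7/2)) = g + 1/4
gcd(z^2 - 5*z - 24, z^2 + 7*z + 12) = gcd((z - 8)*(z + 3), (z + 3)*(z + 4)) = z + 3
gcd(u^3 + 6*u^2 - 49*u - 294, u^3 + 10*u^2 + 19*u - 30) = u + 6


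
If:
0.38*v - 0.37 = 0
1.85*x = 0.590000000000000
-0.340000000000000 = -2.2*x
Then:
No Solution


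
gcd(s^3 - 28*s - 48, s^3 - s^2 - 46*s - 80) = s + 2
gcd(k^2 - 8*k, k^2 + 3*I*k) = k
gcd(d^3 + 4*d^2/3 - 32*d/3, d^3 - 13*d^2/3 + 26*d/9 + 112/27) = d - 8/3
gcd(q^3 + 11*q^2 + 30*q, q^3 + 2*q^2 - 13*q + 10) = q + 5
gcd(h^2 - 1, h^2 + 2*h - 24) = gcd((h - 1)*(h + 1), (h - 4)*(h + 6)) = 1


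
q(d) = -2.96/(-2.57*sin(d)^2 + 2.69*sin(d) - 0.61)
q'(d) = -2.96*(5.14*sin(d)*cos(d) - 2.69*cos(d))/(-2.57*sin(d)^2 + 2.69*sin(d) - 0.61)^2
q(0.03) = 5.57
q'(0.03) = 26.55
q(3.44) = 1.82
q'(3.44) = -4.51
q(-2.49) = 0.93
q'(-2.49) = -1.35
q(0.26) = 33.52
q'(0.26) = 502.05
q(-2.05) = 0.59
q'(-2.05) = -0.39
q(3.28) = 2.87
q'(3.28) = -9.39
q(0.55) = -31.52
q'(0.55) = 0.97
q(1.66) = 6.16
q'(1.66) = 2.78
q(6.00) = 1.89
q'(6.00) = 4.80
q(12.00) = 1.06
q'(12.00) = 1.74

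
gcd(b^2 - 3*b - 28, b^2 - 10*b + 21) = b - 7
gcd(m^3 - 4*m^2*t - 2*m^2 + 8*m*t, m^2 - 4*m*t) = -m^2 + 4*m*t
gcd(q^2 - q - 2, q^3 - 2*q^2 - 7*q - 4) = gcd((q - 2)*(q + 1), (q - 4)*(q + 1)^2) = q + 1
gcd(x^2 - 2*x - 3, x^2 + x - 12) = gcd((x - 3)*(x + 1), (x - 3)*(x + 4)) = x - 3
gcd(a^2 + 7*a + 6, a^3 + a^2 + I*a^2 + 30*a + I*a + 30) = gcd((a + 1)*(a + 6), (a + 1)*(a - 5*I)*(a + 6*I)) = a + 1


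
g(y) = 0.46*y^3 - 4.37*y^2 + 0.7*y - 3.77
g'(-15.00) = 442.30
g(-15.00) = -2550.02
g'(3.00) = -13.10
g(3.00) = -28.58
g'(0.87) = -5.86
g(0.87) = -6.17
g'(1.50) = -9.30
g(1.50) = -11.00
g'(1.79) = -10.52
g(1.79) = -13.88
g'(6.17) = -0.69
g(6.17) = -57.76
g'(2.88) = -13.02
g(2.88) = -27.01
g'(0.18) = -0.83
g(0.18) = -3.78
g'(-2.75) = 35.17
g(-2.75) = -48.31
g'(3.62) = -12.85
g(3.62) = -36.68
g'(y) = 1.38*y^2 - 8.74*y + 0.7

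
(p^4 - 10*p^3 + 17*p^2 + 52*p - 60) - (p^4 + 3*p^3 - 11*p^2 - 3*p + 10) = -13*p^3 + 28*p^2 + 55*p - 70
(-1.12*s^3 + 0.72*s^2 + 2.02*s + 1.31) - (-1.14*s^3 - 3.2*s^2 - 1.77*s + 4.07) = 0.0199999999999998*s^3 + 3.92*s^2 + 3.79*s - 2.76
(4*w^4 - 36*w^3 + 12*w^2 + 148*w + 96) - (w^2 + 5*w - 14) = 4*w^4 - 36*w^3 + 11*w^2 + 143*w + 110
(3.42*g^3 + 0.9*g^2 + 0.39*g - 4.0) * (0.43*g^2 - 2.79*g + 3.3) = 1.4706*g^5 - 9.1548*g^4 + 8.9427*g^3 + 0.1619*g^2 + 12.447*g - 13.2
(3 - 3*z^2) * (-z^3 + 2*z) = 3*z^5 - 9*z^3 + 6*z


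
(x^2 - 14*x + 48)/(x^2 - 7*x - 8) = (x - 6)/(x + 1)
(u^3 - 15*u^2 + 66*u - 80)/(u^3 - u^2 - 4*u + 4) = (u^2 - 13*u + 40)/(u^2 + u - 2)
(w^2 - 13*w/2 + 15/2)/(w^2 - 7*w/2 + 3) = (w - 5)/(w - 2)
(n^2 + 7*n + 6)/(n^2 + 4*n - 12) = (n + 1)/(n - 2)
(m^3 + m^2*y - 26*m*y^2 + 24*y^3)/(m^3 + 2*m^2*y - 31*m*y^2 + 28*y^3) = (m + 6*y)/(m + 7*y)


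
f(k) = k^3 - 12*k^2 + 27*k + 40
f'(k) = 3*k^2 - 24*k + 27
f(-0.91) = 4.74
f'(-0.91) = 51.32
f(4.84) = 2.95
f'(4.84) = -18.88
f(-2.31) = -98.73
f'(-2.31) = 98.45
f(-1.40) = -24.06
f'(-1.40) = 66.48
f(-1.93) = -64.00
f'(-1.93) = 84.49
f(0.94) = 55.61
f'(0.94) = 7.09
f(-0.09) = 37.47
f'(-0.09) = 29.18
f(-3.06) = -183.64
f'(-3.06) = 128.53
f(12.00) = 364.00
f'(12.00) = 171.00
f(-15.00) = -6440.00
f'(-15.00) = 1062.00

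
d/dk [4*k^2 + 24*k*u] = 8*k + 24*u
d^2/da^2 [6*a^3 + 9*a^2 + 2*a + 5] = 36*a + 18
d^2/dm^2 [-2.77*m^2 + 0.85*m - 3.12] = -5.54000000000000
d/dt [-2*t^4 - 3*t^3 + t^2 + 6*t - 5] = -8*t^3 - 9*t^2 + 2*t + 6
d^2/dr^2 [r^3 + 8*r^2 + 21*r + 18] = 6*r + 16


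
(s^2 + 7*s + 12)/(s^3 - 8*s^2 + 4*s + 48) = (s^2 + 7*s + 12)/(s^3 - 8*s^2 + 4*s + 48)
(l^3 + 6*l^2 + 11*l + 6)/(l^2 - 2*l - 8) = (l^2 + 4*l + 3)/(l - 4)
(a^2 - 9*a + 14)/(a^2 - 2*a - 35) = (a - 2)/(a + 5)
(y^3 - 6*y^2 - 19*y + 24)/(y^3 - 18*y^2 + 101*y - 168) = (y^2 + 2*y - 3)/(y^2 - 10*y + 21)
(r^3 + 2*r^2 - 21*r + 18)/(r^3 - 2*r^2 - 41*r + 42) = (r - 3)/(r - 7)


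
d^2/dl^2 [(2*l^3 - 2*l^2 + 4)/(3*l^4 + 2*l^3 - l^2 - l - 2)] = 4*(9*l^9 - 27*l^8 - 9*l^7 + 196*l^6 + 240*l^5 - 60*l^4 - 72*l^3 + 78*l^2 + 42*l - 6)/(27*l^12 + 54*l^11 + 9*l^10 - 55*l^9 - 93*l^8 - 60*l^7 + 32*l^6 + 63*l^5 + 51*l^4 + 11*l^3 - 18*l^2 - 12*l - 8)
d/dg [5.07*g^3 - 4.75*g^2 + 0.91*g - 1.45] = 15.21*g^2 - 9.5*g + 0.91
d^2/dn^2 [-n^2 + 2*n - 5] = -2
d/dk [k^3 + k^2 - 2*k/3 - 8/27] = 3*k^2 + 2*k - 2/3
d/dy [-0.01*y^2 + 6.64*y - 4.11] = 6.64 - 0.02*y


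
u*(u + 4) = u^2 + 4*u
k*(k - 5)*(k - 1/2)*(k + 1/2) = k^4 - 5*k^3 - k^2/4 + 5*k/4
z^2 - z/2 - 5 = (z - 5/2)*(z + 2)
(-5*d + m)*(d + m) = -5*d^2 - 4*d*m + m^2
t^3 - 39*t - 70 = (t - 7)*(t + 2)*(t + 5)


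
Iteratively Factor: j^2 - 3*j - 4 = (j - 4)*(j + 1)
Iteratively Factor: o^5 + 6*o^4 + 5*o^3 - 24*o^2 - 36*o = (o - 2)*(o^4 + 8*o^3 + 21*o^2 + 18*o) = (o - 2)*(o + 3)*(o^3 + 5*o^2 + 6*o) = o*(o - 2)*(o + 3)*(o^2 + 5*o + 6) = o*(o - 2)*(o + 3)^2*(o + 2)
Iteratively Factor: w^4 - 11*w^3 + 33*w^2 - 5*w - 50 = (w + 1)*(w^3 - 12*w^2 + 45*w - 50) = (w - 5)*(w + 1)*(w^2 - 7*w + 10) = (w - 5)^2*(w + 1)*(w - 2)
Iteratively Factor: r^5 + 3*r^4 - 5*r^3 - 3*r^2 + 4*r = (r - 1)*(r^4 + 4*r^3 - r^2 - 4*r) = (r - 1)^2*(r^3 + 5*r^2 + 4*r) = r*(r - 1)^2*(r^2 + 5*r + 4) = r*(r - 1)^2*(r + 1)*(r + 4)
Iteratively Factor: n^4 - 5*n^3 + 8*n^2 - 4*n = (n)*(n^3 - 5*n^2 + 8*n - 4) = n*(n - 2)*(n^2 - 3*n + 2) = n*(n - 2)*(n - 1)*(n - 2)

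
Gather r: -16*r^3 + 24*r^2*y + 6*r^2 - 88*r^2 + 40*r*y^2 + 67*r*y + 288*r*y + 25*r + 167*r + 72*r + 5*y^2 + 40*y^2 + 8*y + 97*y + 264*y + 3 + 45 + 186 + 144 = -16*r^3 + r^2*(24*y - 82) + r*(40*y^2 + 355*y + 264) + 45*y^2 + 369*y + 378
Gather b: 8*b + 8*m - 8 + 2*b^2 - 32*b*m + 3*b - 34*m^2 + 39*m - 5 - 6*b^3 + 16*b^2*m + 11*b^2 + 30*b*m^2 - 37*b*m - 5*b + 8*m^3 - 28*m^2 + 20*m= -6*b^3 + b^2*(16*m + 13) + b*(30*m^2 - 69*m + 6) + 8*m^3 - 62*m^2 + 67*m - 13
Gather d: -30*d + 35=35 - 30*d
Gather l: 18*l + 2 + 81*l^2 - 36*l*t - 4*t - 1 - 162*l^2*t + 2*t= l^2*(81 - 162*t) + l*(18 - 36*t) - 2*t + 1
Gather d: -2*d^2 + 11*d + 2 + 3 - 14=-2*d^2 + 11*d - 9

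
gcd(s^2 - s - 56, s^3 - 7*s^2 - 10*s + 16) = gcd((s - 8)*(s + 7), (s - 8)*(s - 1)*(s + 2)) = s - 8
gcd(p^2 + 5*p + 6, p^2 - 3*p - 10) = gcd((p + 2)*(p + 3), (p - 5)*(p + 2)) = p + 2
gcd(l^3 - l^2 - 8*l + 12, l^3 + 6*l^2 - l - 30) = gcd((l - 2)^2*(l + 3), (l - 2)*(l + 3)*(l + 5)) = l^2 + l - 6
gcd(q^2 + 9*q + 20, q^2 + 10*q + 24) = q + 4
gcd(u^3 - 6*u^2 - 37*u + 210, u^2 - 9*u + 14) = u - 7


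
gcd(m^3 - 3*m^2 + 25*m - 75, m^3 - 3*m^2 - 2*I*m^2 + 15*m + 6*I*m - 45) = m^2 + m*(-3 - 5*I) + 15*I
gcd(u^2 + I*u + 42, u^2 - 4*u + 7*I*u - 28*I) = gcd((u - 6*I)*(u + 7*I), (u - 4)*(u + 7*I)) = u + 7*I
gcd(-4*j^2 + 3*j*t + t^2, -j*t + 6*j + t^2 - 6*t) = -j + t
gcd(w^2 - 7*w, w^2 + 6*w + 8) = 1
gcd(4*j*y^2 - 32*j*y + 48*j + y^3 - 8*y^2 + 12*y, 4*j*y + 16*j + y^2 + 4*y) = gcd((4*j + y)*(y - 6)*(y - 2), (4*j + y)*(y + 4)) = 4*j + y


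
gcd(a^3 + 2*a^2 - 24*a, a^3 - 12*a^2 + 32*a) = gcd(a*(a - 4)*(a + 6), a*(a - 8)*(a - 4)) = a^2 - 4*a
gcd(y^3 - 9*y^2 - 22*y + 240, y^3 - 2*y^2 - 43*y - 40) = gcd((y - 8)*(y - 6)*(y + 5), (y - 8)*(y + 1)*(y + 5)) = y^2 - 3*y - 40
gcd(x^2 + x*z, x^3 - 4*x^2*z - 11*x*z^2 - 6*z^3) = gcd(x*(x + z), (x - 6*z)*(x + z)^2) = x + z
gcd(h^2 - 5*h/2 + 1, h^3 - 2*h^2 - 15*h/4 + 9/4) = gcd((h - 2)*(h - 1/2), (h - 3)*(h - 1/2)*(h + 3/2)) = h - 1/2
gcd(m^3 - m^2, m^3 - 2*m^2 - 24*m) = m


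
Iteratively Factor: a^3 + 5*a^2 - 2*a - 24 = (a + 4)*(a^2 + a - 6) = (a + 3)*(a + 4)*(a - 2)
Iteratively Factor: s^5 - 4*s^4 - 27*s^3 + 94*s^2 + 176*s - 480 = (s - 5)*(s^4 + s^3 - 22*s^2 - 16*s + 96) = (s - 5)*(s - 4)*(s^3 + 5*s^2 - 2*s - 24) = (s - 5)*(s - 4)*(s - 2)*(s^2 + 7*s + 12) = (s - 5)*(s - 4)*(s - 2)*(s + 4)*(s + 3)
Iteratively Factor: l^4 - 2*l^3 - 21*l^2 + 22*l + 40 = (l - 2)*(l^3 - 21*l - 20) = (l - 2)*(l + 1)*(l^2 - l - 20) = (l - 5)*(l - 2)*(l + 1)*(l + 4)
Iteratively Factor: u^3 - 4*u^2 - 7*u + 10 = (u - 5)*(u^2 + u - 2) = (u - 5)*(u - 1)*(u + 2)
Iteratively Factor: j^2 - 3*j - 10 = (j - 5)*(j + 2)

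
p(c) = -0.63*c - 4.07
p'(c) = -0.630000000000000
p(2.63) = -5.73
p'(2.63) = -0.63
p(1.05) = -4.73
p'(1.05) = -0.63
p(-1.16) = -3.34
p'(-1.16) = -0.63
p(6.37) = -8.08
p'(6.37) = -0.63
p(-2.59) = -2.44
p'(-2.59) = -0.63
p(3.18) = -6.07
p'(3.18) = -0.63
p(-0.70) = -3.63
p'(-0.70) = -0.63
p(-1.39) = -3.19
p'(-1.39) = -0.63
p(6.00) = -7.85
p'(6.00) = -0.63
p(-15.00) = 5.38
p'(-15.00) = -0.63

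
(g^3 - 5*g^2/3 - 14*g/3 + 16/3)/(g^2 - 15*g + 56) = (3*g^3 - 5*g^2 - 14*g + 16)/(3*(g^2 - 15*g + 56))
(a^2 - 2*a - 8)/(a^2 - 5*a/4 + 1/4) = 4*(a^2 - 2*a - 8)/(4*a^2 - 5*a + 1)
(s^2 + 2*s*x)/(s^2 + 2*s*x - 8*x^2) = s*(s + 2*x)/(s^2 + 2*s*x - 8*x^2)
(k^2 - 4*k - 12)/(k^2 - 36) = (k + 2)/(k + 6)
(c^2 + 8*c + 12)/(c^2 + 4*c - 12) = (c + 2)/(c - 2)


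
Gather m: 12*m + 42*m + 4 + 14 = 54*m + 18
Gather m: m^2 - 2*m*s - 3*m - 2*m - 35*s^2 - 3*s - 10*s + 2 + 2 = m^2 + m*(-2*s - 5) - 35*s^2 - 13*s + 4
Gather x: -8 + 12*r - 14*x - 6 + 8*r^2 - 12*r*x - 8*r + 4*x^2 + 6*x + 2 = 8*r^2 + 4*r + 4*x^2 + x*(-12*r - 8) - 12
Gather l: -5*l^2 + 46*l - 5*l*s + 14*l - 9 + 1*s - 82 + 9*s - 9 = -5*l^2 + l*(60 - 5*s) + 10*s - 100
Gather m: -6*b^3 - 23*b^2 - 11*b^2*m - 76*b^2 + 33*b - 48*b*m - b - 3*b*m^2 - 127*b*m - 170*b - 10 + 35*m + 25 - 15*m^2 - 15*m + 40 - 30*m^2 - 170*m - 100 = -6*b^3 - 99*b^2 - 138*b + m^2*(-3*b - 45) + m*(-11*b^2 - 175*b - 150) - 45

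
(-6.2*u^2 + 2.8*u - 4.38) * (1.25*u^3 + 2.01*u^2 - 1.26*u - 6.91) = -7.75*u^5 - 8.962*u^4 + 7.965*u^3 + 30.5102*u^2 - 13.8292*u + 30.2658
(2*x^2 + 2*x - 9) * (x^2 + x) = 2*x^4 + 4*x^3 - 7*x^2 - 9*x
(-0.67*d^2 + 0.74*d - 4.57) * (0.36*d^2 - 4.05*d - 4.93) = -0.2412*d^4 + 2.9799*d^3 - 1.3391*d^2 + 14.8603*d + 22.5301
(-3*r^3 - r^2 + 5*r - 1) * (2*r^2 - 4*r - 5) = -6*r^5 + 10*r^4 + 29*r^3 - 17*r^2 - 21*r + 5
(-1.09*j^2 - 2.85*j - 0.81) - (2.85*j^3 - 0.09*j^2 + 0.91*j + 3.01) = -2.85*j^3 - 1.0*j^2 - 3.76*j - 3.82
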